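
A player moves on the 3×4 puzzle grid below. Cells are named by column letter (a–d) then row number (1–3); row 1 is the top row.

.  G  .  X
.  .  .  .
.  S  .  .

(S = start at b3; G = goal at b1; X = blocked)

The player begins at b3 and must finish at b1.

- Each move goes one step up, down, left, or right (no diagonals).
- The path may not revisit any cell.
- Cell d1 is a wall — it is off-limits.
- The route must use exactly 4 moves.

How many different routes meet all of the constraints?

Need simple routes of exactly 4 moves from b3 to b1 (Manhattan distance 2, so 1 moves are spent on a detour and 1 undoing it).
Enumerating: b3 b2 a2 a1 b1 | b3 b2 c2 c1 b1 | b3 a3 a2 a1 b1 | b3 a3 a2 b2 b1 | b3 c3 c2 c1 b1 | b3 c3 c2 b2 b1.
That gives 6 routes.

6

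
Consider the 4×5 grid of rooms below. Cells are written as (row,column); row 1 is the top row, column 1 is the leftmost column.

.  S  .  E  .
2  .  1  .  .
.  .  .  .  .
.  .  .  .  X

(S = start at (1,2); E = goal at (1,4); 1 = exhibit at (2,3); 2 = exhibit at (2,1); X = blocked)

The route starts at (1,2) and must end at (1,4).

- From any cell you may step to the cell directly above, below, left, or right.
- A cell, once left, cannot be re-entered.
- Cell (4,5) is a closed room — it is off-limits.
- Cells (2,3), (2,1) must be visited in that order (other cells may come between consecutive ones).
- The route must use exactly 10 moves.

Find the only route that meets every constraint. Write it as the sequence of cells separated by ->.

The waypoints must appear in the order (2,3), (2,1), with no cell reused.
Route from (1,2): right 1 to (1,3), down 1 to (2,3), left 2 to (2,1), down 1 to (3,1), right 3 to (3,4), up 2 to (1,4) — 10 moves in all.
Check: order respected (1 at step 2, 2 at step 4); 10 moves as required.

(1,2) -> (1,3) -> (2,3) -> (2,2) -> (2,1) -> (3,1) -> (3,2) -> (3,3) -> (3,4) -> (2,4) -> (1,4)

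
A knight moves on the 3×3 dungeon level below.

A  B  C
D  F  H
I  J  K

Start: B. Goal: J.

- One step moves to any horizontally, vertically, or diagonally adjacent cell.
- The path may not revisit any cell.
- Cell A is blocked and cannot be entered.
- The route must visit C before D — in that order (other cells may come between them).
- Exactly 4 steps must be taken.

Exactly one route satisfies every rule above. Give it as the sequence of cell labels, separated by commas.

The waypoints must appear in the order C, D, with no cell reused.
Route from B: right 1 to C, down-left 1 to F, left 1 to D, down-right 1 to J — 4 moves in all.
Check: order respected (C at step 1, D at step 3); 4 moves as required.

B, C, F, D, J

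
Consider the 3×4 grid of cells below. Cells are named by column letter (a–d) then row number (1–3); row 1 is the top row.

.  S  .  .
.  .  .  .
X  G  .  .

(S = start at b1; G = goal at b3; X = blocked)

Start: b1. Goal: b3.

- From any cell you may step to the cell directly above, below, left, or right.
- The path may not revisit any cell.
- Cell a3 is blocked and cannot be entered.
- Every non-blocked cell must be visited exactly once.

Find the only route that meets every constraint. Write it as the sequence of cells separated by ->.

b1 -> a1 -> a2 -> b2 -> c2 -> c1 -> d1 -> d2 -> d3 -> c3 -> b3

Need to visit all 11 open cells exactly once, starting at b1 and ending at b3.
Route from b1: left to a1, down to a2, 2× right (reaching c2), up to c1, right to d1, 2× down (reaching d3), 2× left (reaching b3) — 10 moves in all.
Check: all 11 open cells covered.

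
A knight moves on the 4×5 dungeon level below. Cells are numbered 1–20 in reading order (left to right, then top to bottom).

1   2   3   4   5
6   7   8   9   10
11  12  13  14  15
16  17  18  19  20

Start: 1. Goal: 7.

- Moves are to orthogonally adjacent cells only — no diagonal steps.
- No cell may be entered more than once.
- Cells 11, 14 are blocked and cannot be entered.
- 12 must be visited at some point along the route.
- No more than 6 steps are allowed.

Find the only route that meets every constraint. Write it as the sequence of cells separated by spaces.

The 6-move cap with required stops at 12 leaves no slack for detours.
Route from 1: 2× right (reaching 3), 2× down (reaching 13), left to 12, up to 7 — 6 moves in all.
Check: all required cells visited; 6 ≤ 6 moves.

1 2 3 8 13 12 7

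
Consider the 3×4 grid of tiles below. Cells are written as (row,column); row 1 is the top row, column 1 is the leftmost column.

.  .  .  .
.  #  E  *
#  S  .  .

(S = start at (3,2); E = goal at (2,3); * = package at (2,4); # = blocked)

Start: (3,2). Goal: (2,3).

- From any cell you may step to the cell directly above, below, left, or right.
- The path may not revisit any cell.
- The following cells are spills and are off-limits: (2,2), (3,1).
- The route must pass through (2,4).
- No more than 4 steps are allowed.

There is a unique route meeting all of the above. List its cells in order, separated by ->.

The 4-move cap with required stops at (2,4) leaves no slack for detours.
Route from (3,2): right 2 to (3,4), up 1 to (2,4), left 1 to (2,3) — 4 moves in all.
Check: all required cells visited; 4 ≤ 4 moves.

(3,2) -> (3,3) -> (3,4) -> (2,4) -> (2,3)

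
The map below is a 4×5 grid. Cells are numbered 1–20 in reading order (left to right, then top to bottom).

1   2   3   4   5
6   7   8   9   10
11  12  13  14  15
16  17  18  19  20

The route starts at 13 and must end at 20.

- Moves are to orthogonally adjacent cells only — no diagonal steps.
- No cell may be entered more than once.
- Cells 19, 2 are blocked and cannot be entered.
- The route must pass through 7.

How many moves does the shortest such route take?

Any route passes through 7 somewhere between 13 and 20. Summing Manhattan distances along the two legs (13 → 7 → 20) gives a lower bound of 2 + 5 = 7 moves.
A route of 7 moves achieves this: 13 → 12 → 7 → 8 → 9 → 14 → 15 → 20.
Since 7 matches the lower bound, it is optimal.

7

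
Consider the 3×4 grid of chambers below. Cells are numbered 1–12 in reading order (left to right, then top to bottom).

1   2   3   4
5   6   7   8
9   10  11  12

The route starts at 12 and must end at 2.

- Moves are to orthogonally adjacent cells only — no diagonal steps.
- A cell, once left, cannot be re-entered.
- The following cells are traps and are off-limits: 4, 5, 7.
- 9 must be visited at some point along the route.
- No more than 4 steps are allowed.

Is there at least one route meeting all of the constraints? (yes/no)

no

9 must be visited but has only one open neighbour (10), and it is neither the start nor the goal — the route would have to enter and leave through 10, re-entering it.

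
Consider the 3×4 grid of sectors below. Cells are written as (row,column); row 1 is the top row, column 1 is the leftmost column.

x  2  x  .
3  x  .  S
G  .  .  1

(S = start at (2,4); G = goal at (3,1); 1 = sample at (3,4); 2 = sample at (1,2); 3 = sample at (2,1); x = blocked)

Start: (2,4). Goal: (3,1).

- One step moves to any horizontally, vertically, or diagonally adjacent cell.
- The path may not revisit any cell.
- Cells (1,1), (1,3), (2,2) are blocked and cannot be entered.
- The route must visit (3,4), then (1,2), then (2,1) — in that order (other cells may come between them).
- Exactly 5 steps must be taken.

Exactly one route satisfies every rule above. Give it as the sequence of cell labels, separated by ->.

(2,4) -> (3,4) -> (2,3) -> (1,2) -> (2,1) -> (3,1)

The waypoints must appear in the order (3,4), (1,2), (2,1), with no cell reused.
Route from (2,4): down to (3,4), 2× up-left (reaching (1,2)), down-left to (2,1), down to (3,1) — 5 moves in all.
Check: order respected (1 at step 1, 2 at step 3, 3 at step 4); 5 moves as required.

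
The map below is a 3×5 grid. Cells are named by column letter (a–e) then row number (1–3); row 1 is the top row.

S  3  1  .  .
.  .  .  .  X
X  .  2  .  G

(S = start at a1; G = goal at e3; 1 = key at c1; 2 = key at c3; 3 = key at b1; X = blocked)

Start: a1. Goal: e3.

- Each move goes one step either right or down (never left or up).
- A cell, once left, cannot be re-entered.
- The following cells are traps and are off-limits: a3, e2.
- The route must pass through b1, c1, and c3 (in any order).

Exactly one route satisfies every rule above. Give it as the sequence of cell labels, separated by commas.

Moves only go right or down, so the column and row indices never decrease.
Route from a1: right 2 to c1, down 2 to c3, right 2 to e3 — 6 moves in all.
Check: all required cells visited.

a1, b1, c1, c2, c3, d3, e3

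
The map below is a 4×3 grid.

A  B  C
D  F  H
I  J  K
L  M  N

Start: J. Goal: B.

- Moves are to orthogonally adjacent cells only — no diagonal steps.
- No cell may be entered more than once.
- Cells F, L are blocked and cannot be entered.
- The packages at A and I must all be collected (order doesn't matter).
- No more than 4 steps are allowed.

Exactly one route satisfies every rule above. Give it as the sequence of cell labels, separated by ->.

J -> I -> D -> A -> B

The 4-move cap with required stops at A, I leaves no slack for detours.
Route from J: left 1 to I, up 2 to A, right 1 to B — 4 moves in all.
Check: all required cells visited; 4 ≤ 4 moves.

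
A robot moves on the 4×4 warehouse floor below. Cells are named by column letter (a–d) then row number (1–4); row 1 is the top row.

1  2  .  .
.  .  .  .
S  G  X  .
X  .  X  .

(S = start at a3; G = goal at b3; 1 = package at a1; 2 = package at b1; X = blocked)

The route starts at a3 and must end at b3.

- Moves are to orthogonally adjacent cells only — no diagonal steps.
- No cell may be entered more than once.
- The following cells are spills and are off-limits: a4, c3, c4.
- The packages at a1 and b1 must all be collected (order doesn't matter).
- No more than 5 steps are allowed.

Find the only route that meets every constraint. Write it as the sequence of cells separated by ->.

a3 -> a2 -> a1 -> b1 -> b2 -> b3

The budget equals the shortest possible length, so every move has to be on a shortest route through the required cells.
Route from a3: up 2 to a1, right 1 to b1, down 2 to b3 — 5 moves in all.
Check: all required cells visited; 5 ≤ 5 moves.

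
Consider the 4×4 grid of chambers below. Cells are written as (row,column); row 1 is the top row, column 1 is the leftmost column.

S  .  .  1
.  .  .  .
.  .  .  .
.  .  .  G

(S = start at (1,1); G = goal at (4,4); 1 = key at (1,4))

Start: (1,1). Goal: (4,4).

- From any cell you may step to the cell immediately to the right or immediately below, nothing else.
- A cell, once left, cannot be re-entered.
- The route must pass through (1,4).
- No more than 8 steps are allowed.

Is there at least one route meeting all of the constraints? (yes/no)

yes

One route that works: (1,1) → (1,2) → (1,3) → (1,4) → (2,4) → (3,4) → (4,4).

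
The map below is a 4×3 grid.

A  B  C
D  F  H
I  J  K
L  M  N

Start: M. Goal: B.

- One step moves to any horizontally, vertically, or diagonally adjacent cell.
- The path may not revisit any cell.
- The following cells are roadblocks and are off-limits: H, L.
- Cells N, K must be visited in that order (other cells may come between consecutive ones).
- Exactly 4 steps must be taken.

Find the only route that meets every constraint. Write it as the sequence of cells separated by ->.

The waypoints must appear in the order N, K, with no cell reused.
Route from M: right 1 to N, up 1 to K, up-left 1 to F, up 1 to B — 4 moves in all.
Check: order respected (N at step 1, K at step 2); 4 moves as required.

M -> N -> K -> F -> B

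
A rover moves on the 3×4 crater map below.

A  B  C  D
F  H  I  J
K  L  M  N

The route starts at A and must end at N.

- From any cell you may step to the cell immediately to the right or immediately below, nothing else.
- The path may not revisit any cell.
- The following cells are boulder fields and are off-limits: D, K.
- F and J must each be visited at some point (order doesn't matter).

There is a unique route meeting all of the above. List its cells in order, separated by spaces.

Moves only go right or down, so the column and row indices never decrease.
Route from A: down 1 to F, right 3 to J, down 1 to N — 5 moves in all.
Check: all required cells visited.

A F H I J N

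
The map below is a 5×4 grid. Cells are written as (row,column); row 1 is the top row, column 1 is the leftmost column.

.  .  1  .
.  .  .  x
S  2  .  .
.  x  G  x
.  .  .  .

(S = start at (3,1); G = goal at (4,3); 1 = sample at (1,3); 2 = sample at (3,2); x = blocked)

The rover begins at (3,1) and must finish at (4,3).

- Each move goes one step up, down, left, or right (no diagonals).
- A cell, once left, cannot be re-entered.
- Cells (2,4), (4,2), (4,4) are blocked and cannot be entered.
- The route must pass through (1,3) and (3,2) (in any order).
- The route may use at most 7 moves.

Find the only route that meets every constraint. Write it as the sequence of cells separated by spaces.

Any route must reach (1,3) and (3,2) and still end at (4,3) within 7 moves, so the order of the required stops is forced.
Route from (3,1): right to (3,2), 2× up (reaching (1,2)), right to (1,3), 3× down (reaching (4,3)) — 7 moves in all.
Check: all required cells visited; 7 ≤ 7 moves.

(3,1) (3,2) (2,2) (1,2) (1,3) (2,3) (3,3) (4,3)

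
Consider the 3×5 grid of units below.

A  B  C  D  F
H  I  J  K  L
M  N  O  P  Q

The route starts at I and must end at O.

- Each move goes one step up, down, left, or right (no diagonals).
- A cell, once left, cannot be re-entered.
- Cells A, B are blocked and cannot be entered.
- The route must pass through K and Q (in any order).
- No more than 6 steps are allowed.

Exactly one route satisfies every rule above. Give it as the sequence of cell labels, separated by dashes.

I - J - K - L - Q - P - O

Any route must reach K and Q and still end at O within 6 moves, so the order of the required stops is forced.
Route from I: 3× right (reaching L), down to Q, 2× left (reaching O) — 6 moves in all.
Check: all required cells visited; 6 ≤ 6 moves.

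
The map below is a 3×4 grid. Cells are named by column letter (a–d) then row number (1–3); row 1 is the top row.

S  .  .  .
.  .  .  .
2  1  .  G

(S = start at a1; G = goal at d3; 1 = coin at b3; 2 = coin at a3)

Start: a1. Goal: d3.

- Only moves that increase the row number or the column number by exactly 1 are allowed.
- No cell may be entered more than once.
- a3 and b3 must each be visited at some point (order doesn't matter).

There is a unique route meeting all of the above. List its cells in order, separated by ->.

a1 -> a2 -> a3 -> b3 -> c3 -> d3

Moves only go right or down, so the column and row indices never decrease.
Route from a1: 2× down (reaching a3), 3× right (reaching d3) — 5 moves in all.
Check: all required cells visited.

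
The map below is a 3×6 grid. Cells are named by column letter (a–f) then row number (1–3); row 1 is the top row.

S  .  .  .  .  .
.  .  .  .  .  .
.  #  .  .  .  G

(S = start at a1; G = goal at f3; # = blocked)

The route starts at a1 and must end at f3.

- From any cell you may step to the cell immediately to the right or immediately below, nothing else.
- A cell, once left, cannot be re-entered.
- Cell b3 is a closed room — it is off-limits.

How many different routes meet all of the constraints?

18

A right/down-only route from a1 to f3 makes exactly 2 down-moves and 5 right-moves in some order.
With no other constraints that would be C(7,2) = 21 routes.
Subtract routes through each blocked cell (inclusion–exclusion for overlaps): − through b3: 3 → 18.
That gives 18 routes.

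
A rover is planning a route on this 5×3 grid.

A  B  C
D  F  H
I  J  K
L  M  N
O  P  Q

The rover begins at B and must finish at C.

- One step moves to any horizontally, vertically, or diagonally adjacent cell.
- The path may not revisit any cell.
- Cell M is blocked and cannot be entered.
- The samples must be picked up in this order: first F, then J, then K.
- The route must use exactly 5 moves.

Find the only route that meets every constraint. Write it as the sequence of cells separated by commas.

The waypoints must appear in the order F, J, K, with no cell reused.
Route from B: 2× down (reaching J), right to K, 2× up (reaching C) — 5 moves in all.
Check: order respected (F at step 1, J at step 2, K at step 3); 5 moves as required.

B, F, J, K, H, C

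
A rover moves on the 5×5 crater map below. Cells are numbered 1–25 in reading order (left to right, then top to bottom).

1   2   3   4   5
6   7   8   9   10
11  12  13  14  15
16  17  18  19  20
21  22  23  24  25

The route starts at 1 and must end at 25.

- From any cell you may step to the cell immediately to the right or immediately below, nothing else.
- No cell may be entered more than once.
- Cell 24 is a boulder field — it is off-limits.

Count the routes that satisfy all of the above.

35

A right/down-only route from 1 to 25 makes exactly 4 down-moves and 4 right-moves in some order.
With no other constraints that would be C(8,4) = 70 routes.
Subtract routes through each blocked cell (inclusion–exclusion for overlaps): − through 24: 35 → 35.
That gives 35 routes.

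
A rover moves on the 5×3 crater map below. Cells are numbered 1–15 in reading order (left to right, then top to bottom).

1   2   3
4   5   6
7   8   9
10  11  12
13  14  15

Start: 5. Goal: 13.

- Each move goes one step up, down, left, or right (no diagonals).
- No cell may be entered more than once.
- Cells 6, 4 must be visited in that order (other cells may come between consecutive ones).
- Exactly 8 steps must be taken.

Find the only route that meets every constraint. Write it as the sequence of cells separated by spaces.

5 6 3 2 1 4 7 10 13

The waypoints must appear in the order 6, 4, with no cell reused.
Route from 5: right 1 to 6, up 1 to 3, left 2 to 1, down 4 to 13 — 8 moves in all.
Check: order respected (6 at step 1, 4 at step 5); 8 moves as required.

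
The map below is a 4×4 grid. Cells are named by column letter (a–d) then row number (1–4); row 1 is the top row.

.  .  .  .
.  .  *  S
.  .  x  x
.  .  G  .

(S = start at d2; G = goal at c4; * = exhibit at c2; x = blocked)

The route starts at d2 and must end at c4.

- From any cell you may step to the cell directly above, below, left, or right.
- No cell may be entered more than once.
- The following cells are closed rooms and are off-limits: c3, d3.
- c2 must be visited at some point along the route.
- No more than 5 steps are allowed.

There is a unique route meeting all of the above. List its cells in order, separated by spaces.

Any route must reach c2 and still end at c4 within 5 moves, so the order of the required stops is forced.
Route from d2: 2× left (reaching b2), 2× down (reaching b4), right to c4 — 5 moves in all.
Check: all required cells visited; 5 ≤ 5 moves.

d2 c2 b2 b3 b4 c4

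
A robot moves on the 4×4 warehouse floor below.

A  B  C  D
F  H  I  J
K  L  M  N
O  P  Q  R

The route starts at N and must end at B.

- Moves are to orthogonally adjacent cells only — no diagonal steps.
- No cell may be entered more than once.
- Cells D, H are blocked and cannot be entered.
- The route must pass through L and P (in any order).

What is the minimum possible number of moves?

Any route passes through L and P in some order between N and B. Summing Manhattan distances along each leg and taking the cheapest ordering (N → P → L → B) gives a lower bound of 3 + 1 + 2 = 6 moves.
That bound ignores the blocked cells. Measuring each leg by the fewest moves that actually steer around them (N→P: 3; P→L: 1; L→B: 4) raises the lower bound to 8.
A route of 8 moves exists: N → R → Q → P → L → K → F → A → B.
Since 8 matches that lower bound, it is optimal.

8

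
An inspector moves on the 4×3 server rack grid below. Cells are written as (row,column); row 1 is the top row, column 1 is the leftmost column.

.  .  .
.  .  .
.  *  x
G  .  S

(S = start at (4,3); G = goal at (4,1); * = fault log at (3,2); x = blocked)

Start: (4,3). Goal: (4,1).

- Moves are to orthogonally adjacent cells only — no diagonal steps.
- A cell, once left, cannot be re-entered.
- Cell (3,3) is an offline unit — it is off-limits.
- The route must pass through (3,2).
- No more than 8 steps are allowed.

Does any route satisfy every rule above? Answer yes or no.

One route that works: (4,3) → (4,2) → (3,2) → (3,1) → (4,1).

yes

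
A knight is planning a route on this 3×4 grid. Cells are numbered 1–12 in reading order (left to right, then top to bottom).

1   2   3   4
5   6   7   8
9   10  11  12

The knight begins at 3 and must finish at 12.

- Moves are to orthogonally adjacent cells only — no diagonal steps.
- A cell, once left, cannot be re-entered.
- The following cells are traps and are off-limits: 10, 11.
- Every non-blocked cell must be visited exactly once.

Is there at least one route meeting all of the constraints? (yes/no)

Cell 9 has only one open neighbour but is neither the start nor the goal, so a Hamiltonian route would have to both enter and leave it through the same neighbour — impossible without revisiting.

no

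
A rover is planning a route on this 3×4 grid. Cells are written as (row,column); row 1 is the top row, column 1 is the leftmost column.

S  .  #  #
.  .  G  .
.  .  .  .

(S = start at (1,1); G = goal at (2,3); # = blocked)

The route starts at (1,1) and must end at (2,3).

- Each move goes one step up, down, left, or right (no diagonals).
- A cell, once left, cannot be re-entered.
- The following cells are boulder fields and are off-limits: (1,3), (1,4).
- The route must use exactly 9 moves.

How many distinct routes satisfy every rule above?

1

Need simple routes of exactly 9 moves from (1,1) to (2,3) (Manhattan distance 3, so 3 moves are spent on a detour and 3 undoing it).
Enumerating: (1,1) (1,2) (2,2) (2,1) (3,1) (3,2) (3,3) (3,4) (2,4) (2,3).
That gives 1 route.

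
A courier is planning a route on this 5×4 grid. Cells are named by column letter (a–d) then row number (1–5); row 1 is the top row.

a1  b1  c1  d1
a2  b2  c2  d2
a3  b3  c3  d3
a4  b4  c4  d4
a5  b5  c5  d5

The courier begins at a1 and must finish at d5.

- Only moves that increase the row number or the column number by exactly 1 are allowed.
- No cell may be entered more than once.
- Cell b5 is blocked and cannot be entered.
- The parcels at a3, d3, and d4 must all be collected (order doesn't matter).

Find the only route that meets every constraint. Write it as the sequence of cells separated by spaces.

a1 a2 a3 b3 c3 d3 d4 d5

Moves only go right or down, so the column and row indices never decrease.
Route from a1: down 2 to a3, right 3 to d3, down 2 to d5 — 7 moves in all.
Check: all required cells visited.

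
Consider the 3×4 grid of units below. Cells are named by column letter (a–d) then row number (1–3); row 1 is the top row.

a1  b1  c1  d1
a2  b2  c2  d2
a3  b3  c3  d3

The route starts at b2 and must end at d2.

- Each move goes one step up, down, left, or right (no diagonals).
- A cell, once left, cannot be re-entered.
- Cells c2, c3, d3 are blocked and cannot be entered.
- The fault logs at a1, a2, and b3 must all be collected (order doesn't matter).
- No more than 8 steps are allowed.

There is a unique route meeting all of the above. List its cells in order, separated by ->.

Any route must reach a1, a2, and b3 and still end at d2 within 8 moves, so the order of the required stops is forced.
Route from b2: down 1 to b3, left 1 to a3, up 2 to a1, right 3 to d1, down 1 to d2 — 8 moves in all.
Check: all required cells visited; 8 ≤ 8 moves.

b2 -> b3 -> a3 -> a2 -> a1 -> b1 -> c1 -> d1 -> d2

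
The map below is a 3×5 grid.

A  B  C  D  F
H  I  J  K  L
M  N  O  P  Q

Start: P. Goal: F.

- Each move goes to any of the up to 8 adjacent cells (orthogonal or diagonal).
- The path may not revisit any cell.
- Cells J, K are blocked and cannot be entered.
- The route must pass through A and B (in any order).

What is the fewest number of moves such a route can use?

Any route passes through A and B in some order between P and F. Summing Chebyshev distances along each leg and taking the cheapest ordering (P → B → A → F) gives a lower bound of 2 + 1 + 4 = 7 moves.
A route of 7 moves achieves this: P → O → I → A → B → C → D → F.
Since 7 matches the lower bound, it is optimal.

7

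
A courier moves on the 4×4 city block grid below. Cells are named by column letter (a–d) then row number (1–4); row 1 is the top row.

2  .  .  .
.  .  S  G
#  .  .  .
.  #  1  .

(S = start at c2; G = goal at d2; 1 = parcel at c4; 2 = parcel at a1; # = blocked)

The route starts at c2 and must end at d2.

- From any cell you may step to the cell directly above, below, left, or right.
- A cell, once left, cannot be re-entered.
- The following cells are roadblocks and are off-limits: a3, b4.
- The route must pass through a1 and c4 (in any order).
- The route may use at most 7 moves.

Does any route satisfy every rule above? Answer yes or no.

no

Even ignoring the no-revisit rule, getting from c2 to d2, taking the cheapest ordering c2 → c4 → a1 → d2 needs at least 2 + 5 + 4 = 11 moves (Manhattan distance per leg), which exceeds the 7-move limit.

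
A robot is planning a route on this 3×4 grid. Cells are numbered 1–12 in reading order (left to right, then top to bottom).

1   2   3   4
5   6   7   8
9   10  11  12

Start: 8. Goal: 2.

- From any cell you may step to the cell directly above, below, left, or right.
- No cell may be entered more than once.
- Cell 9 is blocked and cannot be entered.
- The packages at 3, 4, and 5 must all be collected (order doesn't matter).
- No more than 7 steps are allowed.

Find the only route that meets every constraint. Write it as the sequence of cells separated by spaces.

8 4 3 7 6 5 1 2

The budget equals the shortest possible length, so every move has to be on a shortest route through the required cells.
Route from 8: up to 4, left to 3, down to 7, 2× left (reaching 5), up to 1, right to 2 — 7 moves in all.
Check: all required cells visited; 7 ≤ 7 moves.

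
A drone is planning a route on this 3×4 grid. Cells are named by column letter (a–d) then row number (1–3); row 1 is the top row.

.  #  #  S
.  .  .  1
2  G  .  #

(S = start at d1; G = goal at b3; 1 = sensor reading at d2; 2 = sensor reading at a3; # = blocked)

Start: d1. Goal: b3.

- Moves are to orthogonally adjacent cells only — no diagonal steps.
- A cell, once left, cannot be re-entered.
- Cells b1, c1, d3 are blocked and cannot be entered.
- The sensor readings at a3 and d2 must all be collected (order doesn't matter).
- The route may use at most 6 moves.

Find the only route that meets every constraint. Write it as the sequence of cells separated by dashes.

Any route must reach a3 and d2 and still end at b3 within 6 moves, so the order of the required stops is forced.
Route from d1: down 1 to d2, left 3 to a2, down 1 to a3, right 1 to b3 — 6 moves in all.
Check: all required cells visited; 6 ≤ 6 moves.

d1 - d2 - c2 - b2 - a2 - a3 - b3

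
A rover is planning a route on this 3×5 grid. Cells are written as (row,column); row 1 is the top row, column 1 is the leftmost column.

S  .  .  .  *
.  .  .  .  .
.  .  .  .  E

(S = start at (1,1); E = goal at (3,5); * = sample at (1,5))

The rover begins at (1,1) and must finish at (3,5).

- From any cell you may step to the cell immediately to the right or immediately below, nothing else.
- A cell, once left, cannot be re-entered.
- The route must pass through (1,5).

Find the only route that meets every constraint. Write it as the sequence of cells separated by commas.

Moves only go right or down, so the column and row indices never decrease.
Route from (1,1): 4× right (reaching (1,5)), 2× down (reaching (3,5)) — 6 moves in all.
Check: all required cells visited.

(1,1), (1,2), (1,3), (1,4), (1,5), (2,5), (3,5)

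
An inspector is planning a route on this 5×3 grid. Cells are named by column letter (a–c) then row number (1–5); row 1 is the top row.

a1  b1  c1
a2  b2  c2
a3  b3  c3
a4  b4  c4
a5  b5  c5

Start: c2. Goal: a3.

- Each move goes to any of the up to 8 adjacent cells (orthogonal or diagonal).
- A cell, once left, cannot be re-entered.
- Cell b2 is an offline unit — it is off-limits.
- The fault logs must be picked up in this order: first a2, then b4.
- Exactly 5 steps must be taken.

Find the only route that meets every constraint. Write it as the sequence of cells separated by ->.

The waypoints must appear in the order a2, b4, with no cell reused.
Route from c2: up-left to b1, down-left to a2, down-right to b3, down to b4, up-left to a3 — 5 moves in all.
Check: order respected (a2 at step 2, b4 at step 4); 5 moves as required.

c2 -> b1 -> a2 -> b3 -> b4 -> a3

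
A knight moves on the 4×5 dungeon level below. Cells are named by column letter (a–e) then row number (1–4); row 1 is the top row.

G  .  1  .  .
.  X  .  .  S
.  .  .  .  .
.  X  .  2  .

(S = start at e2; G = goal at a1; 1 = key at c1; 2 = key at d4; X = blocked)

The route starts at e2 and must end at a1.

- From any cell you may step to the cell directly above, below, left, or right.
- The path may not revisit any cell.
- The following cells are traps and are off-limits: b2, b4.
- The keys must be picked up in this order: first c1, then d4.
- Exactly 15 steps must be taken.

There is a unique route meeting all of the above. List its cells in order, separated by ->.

The waypoints must appear in the order c1, d4, with no cell reused.
Route from e2: up to e1, 2× left (reaching c1), down to c2, right to d2, down to d3, right to e3, down to e4, 2× left (reaching c4), up to c3, 2× left (reaching a3), 2× up (reaching a1) — 15 moves in all.
Check: order respected (1 at step 3, 2 at step 9); 15 moves as required.

e2 -> e1 -> d1 -> c1 -> c2 -> d2 -> d3 -> e3 -> e4 -> d4 -> c4 -> c3 -> b3 -> a3 -> a2 -> a1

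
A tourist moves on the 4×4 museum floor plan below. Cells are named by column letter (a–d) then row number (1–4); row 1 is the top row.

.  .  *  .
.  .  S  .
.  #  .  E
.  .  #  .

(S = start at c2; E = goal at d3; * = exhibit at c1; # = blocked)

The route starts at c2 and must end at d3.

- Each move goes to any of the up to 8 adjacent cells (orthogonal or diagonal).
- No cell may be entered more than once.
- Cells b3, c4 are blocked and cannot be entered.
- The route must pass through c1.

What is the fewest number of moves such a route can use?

Any route passes through c1 somewhere between c2 and d3. Summing Chebyshev distances along the two legs (c2 → c1 → d3) gives a lower bound of 1 + 2 = 3 moves.
A route of 3 moves achieves this: c2 → c1 → d2 → d3.
Since 3 matches the lower bound, it is optimal.

3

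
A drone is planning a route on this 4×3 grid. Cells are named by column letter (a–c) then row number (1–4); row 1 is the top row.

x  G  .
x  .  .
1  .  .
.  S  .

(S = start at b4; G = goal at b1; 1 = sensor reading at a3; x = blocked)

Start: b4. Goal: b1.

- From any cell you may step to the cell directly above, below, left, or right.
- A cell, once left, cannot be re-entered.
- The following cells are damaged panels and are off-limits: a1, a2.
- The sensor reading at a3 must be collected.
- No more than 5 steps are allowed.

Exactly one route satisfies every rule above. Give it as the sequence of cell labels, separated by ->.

b4 -> a4 -> a3 -> b3 -> b2 -> b1

The budget equals the shortest possible length, so every move has to be on a shortest route through the required cells.
Route from b4: left 1 to a4, up 1 to a3, right 1 to b3, up 2 to b1 — 5 moves in all.
Check: all required cells visited; 5 ≤ 5 moves.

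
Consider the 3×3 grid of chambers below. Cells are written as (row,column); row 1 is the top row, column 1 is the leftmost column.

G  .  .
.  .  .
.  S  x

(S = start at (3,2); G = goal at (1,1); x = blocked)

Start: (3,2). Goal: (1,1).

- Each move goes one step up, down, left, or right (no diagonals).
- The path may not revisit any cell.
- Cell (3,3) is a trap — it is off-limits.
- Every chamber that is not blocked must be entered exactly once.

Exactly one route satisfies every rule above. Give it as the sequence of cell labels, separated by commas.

Need to visit all 8 open cells exactly once, starting at (3,2) and ending at (1,1).
Cell (3,1) has only two open neighbours ((2,1) and (3,2)), so the path must pass straight through it: one of those is the cell it's entered from and the other is where it exits.
Route from (3,2): left 1 to (3,1), up 1 to (2,1), right 2 to (2,3), up 1 to (1,3), left 2 to (1,1) — 7 moves in all.
Check: all 8 open cells covered.

(3,2), (3,1), (2,1), (2,2), (2,3), (1,3), (1,2), (1,1)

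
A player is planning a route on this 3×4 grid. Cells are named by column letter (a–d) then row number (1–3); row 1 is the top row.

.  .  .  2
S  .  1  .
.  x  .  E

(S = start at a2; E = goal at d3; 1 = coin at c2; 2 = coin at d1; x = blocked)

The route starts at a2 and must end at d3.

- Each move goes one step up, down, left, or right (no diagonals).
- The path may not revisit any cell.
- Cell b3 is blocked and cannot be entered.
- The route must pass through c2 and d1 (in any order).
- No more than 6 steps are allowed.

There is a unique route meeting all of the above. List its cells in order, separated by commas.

Any route must reach c2 and d1 and still end at d3 within 6 moves, so the order of the required stops is forced.
Route from a2: 2× right (reaching c2), up to c1, right to d1, 2× down (reaching d3) — 6 moves in all.
Check: all required cells visited; 6 ≤ 6 moves.

a2, b2, c2, c1, d1, d2, d3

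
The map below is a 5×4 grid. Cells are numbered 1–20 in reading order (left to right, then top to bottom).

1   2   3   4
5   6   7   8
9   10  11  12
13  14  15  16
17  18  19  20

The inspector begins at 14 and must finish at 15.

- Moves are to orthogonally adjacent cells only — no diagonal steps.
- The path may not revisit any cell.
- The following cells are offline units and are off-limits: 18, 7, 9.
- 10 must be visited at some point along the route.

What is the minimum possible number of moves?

Any route passes through 10 somewhere between 14 and 15. Summing Manhattan distances along the two legs (14 → 10 → 15) gives a lower bound of 1 + 2 = 3 moves.
A route of 3 moves achieves this: 14 → 10 → 11 → 15.
Since 3 matches the lower bound, it is optimal.

3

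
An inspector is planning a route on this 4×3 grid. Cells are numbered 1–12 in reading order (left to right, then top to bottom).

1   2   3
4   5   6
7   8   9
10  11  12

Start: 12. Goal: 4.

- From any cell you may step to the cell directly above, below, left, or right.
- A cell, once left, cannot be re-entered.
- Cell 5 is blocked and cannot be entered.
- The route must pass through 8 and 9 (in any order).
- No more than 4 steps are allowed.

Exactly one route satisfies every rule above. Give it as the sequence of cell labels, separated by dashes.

Any route must reach 8 and 9 and still end at 4 within 4 moves, so the order of the required stops is forced.
Route from 12: up to 9, 2× left (reaching 7), up to 4 — 4 moves in all.
Check: all required cells visited; 4 ≤ 4 moves.

12 - 9 - 8 - 7 - 4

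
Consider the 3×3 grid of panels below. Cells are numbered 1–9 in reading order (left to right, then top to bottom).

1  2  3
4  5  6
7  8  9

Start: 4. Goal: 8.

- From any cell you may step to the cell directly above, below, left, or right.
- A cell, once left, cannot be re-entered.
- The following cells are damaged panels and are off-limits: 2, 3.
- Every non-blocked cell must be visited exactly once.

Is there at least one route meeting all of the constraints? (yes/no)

Cell 1 has only one open neighbour but is neither the start nor the goal, so a Hamiltonian route would have to both enter and leave it through the same neighbour — impossible without revisiting.

no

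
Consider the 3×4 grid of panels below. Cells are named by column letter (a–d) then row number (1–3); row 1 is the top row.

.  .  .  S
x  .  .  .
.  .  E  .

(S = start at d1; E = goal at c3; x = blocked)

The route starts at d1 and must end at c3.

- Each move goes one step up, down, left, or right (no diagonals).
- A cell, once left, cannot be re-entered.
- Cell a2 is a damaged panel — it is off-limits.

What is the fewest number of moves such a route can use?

The Manhattan distance from d1 to c3 is |1−3| + |4−3| = 3, so at least 3 moves are needed.
A route of 3 moves achieves this: d1 → d2 → d3 → c3.
Since 3 matches the lower bound, it is optimal.

3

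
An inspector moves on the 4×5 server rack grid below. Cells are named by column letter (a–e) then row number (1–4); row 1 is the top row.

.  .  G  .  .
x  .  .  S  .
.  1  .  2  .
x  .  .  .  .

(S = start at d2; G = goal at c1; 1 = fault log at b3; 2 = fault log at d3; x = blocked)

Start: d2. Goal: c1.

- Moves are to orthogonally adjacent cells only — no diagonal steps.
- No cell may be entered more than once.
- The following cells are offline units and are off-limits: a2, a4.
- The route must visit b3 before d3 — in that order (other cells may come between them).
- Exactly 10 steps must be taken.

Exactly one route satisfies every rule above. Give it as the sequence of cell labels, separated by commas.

The waypoints must appear in the order b3, d3, with no cell reused.
Route from d2: left 2 to b2, down 1 to b3, right 3 to e3, up 2 to e1, left 2 to c1 — 10 moves in all.
Check: order respected (1 at step 3, 2 at step 5); 10 moves as required.

d2, c2, b2, b3, c3, d3, e3, e2, e1, d1, c1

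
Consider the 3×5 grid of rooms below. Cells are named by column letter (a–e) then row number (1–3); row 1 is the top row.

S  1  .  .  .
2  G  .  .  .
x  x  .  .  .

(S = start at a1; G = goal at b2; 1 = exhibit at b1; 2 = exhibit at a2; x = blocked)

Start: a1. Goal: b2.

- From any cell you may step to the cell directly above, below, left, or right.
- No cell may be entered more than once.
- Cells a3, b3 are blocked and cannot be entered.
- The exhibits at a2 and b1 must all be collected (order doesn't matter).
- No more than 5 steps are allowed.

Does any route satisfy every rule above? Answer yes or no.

no

Exhausting the options from a1, every branch either dead-ends against blocked cells, would have to re-enter a cell already used, runs past the 5-move limit, or reaches the goal with a constraint still unmet.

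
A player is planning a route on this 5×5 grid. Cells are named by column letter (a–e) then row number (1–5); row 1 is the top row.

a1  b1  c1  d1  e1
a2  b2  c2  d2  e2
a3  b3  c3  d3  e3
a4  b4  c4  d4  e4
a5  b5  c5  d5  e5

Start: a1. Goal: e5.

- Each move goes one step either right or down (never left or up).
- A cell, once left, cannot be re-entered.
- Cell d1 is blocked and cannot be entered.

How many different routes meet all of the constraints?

A right/down-only route from a1 to e5 makes exactly 4 down-moves and 4 right-moves in some order.
With no other constraints that would be C(8,4) = 70 routes.
Subtract routes through each blocked cell (inclusion–exclusion for overlaps): − through d1: 5 → 65.
That gives 65 routes.

65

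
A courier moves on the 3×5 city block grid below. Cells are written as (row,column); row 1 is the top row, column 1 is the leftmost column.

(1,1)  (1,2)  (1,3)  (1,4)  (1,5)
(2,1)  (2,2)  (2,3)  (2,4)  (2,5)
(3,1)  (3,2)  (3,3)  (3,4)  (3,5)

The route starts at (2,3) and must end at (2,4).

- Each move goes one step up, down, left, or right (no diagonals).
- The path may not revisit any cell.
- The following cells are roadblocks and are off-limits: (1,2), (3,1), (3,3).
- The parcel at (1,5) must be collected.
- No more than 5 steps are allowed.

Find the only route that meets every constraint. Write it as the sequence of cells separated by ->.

The budget equals the shortest possible length, so every move has to be on a shortest route through the required cells.
Route from (2,3): up to (1,3), 2× right (reaching (1,5)), down to (2,5), left to (2,4) — 5 moves in all.
Check: all required cells visited; 5 ≤ 5 moves.

(2,3) -> (1,3) -> (1,4) -> (1,5) -> (2,5) -> (2,4)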